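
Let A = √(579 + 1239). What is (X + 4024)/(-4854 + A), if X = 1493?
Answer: -495917/436287 - 613*√202/872574 ≈ -1.1467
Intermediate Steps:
A = 3*√202 (A = √1818 = 3*√202 ≈ 42.638)
(X + 4024)/(-4854 + A) = (1493 + 4024)/(-4854 + 3*√202) = 5517/(-4854 + 3*√202)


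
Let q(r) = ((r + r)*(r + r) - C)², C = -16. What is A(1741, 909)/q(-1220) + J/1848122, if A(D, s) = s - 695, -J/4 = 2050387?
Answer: -72677081549910926945/16376922174736673408 ≈ -4.4378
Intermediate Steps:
J = -8201548 (J = -4*2050387 = -8201548)
A(D, s) = -695 + s
q(r) = (16 + 4*r²)² (q(r) = ((r + r)*(r + r) - 1*(-16))² = ((2*r)*(2*r) + 16)² = (4*r² + 16)² = (16 + 4*r²)²)
A(1741, 909)/q(-1220) + J/1848122 = (-695 + 909)/((16*(4 + (-1220)²)²)) - 8201548/1848122 = 214/((16*(4 + 1488400)²)) - 8201548*1/1848122 = 214/((16*1488404²)) - 4100774/924061 = 214/((16*2215346467216)) - 4100774/924061 = 214/35445543475456 - 4100774/924061 = 214*(1/35445543475456) - 4100774/924061 = 107/17722771737728 - 4100774/924061 = -72677081549910926945/16376922174736673408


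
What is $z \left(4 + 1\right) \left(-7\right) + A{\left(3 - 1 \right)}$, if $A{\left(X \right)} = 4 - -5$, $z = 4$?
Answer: $-131$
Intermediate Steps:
$A{\left(X \right)} = 9$ ($A{\left(X \right)} = 4 + 5 = 9$)
$z \left(4 + 1\right) \left(-7\right) + A{\left(3 - 1 \right)} = 4 \left(4 + 1\right) \left(-7\right) + 9 = 4 \cdot 5 \left(-7\right) + 9 = 20 \left(-7\right) + 9 = -140 + 9 = -131$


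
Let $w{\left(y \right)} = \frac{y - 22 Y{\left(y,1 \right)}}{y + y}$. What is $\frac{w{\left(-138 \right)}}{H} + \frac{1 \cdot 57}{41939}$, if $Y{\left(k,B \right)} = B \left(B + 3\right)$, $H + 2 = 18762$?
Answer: $\frac{152305267}{108575038320} \approx 0.0014028$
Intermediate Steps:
$H = 18760$ ($H = -2 + 18762 = 18760$)
$Y{\left(k,B \right)} = B \left(3 + B\right)$
$w{\left(y \right)} = \frac{-88 + y}{2 y}$ ($w{\left(y \right)} = \frac{y - 22 \cdot 1 \left(3 + 1\right)}{y + y} = \frac{y - 22 \cdot 1 \cdot 4}{2 y} = \left(y - 88\right) \frac{1}{2 y} = \left(-88 + y\right) \frac{1}{2 y} = \frac{-88 + y}{2 y}$)
$\frac{w{\left(-138 \right)}}{H} + \frac{1 \cdot 57}{41939} = \frac{\frac{1}{2} \frac{1}{-138} \left(-88 - 138\right)}{18760} + \frac{1 \cdot 57}{41939} = \frac{1}{2} \left(- \frac{1}{138}\right) \left(-226\right) \frac{1}{18760} + 57 \cdot \frac{1}{41939} = \frac{113}{138} \cdot \frac{1}{18760} + \frac{57}{41939} = \frac{113}{2588880} + \frac{57}{41939} = \frac{152305267}{108575038320}$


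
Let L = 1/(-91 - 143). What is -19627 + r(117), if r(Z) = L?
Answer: -4592719/234 ≈ -19627.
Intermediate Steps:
L = -1/234 (L = 1/(-234) = -1/234 ≈ -0.0042735)
r(Z) = -1/234
-19627 + r(117) = -19627 - 1/234 = -4592719/234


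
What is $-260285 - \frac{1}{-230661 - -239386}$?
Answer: $- \frac{2270986626}{8725} \approx -2.6029 \cdot 10^{5}$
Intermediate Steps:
$-260285 - \frac{1}{-230661 - -239386} = -260285 - \frac{1}{-230661 + 239386} = -260285 - \frac{1}{8725} = - \frac{2270986626}{8725}$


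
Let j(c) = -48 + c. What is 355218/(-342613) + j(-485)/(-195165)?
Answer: -69143508241/66866066145 ≈ -1.0341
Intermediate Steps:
355218/(-342613) + j(-485)/(-195165) = 355218/(-342613) + (-48 - 485)/(-195165) = 355218*(-1/342613) - 533*(-1/195165) = -355218/342613 + 533/195165 = -69143508241/66866066145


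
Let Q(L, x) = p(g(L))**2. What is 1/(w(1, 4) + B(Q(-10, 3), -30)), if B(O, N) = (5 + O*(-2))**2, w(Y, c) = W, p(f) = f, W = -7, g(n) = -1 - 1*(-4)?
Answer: 1/162 ≈ 0.0061728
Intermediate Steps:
g(n) = 3 (g(n) = -1 + 4 = 3)
Q(L, x) = 9 (Q(L, x) = 3**2 = 9)
w(Y, c) = -7
B(O, N) = (5 - 2*O)**2
1/(w(1, 4) + B(Q(-10, 3), -30)) = 1/(-7 + (-5 + 2*9)**2) = 1/(-7 + (-5 + 18)**2) = 1/(-7 + 13**2) = 1/(-7 + 169) = 1/162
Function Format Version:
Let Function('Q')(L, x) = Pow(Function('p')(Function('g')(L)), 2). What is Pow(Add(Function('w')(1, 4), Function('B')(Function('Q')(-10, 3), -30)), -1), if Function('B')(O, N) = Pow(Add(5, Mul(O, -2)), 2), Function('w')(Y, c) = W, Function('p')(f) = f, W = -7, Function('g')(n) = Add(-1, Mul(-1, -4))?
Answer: Rational(1, 162) ≈ 0.0061728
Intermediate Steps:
Function('g')(n) = 3 (Function('g')(n) = Add(-1, 4) = 3)
Function('Q')(L, x) = 9 (Function('Q')(L, x) = Pow(3, 2) = 9)
Function('w')(Y, c) = -7
Function('B')(O, N) = Pow(Add(5, Mul(-2, O)), 2)
Pow(Add(Function('w')(1, 4), Function('B')(Function('Q')(-10, 3), -30)), -1) = Pow(Add(-7, Pow(Add(-5, Mul(2, 9)), 2)), -1) = Pow(Add(-7, Pow(Add(-5, 18), 2)), -1) = Pow(Add(-7, Pow(13, 2)), -1) = Pow(Add(-7, 169), -1) = Pow(162, -1) = Rational(1, 162)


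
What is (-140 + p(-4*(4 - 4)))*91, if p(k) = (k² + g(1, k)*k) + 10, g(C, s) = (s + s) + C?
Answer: -11830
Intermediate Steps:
g(C, s) = C + 2*s (g(C, s) = 2*s + C = C + 2*s)
p(k) = 10 + k² + k*(1 + 2*k) (p(k) = (k² + (1 + 2*k)*k) + 10 = (k² + k*(1 + 2*k)) + 10 = 10 + k² + k*(1 + 2*k))
(-140 + p(-4*(4 - 4)))*91 = (-140 + (10 - 4*(4 - 4) + 3*(-4*(4 - 4))²))*91 = (-140 + (10 - 4*0 + 3*(-4*0)²))*91 = (-140 + (10 + 0 + 3*0²))*91 = (-140 + (10 + 0 + 3*0))*91 = (-140 + (10 + 0 + 0))*91 = (-140 + 10)*91 = -130*91 = -11830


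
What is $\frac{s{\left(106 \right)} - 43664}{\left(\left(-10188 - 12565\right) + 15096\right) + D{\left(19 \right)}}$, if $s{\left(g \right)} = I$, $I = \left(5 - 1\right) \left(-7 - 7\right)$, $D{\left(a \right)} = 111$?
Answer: $\frac{21860}{3773} \approx 5.7938$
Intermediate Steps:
$I = -56$ ($I = 4 \left(-14\right) = -56$)
$s{\left(g \right)} = -56$
$\frac{s{\left(106 \right)} - 43664}{\left(\left(-10188 - 12565\right) + 15096\right) + D{\left(19 \right)}} = \frac{-56 - 43664}{\left(\left(-10188 - 12565\right) + 15096\right) + 111} = - \frac{43720}{\left(\left(-10188 - 12565\right) + 15096\right) + 111} = - \frac{43720}{\left(-22753 + 15096\right) + 111} = - \frac{43720}{-7657 + 111} = - \frac{43720}{-7546} = \left(-43720\right) \left(- \frac{1}{7546}\right) = \frac{21860}{3773}$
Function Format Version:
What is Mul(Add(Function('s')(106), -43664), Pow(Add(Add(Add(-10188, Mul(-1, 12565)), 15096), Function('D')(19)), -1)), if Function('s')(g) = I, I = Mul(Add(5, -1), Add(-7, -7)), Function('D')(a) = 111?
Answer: Rational(21860, 3773) ≈ 5.7938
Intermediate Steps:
I = -56 (I = Mul(4, -14) = -56)
Function('s')(g) = -56
Mul(Add(Function('s')(106), -43664), Pow(Add(Add(Add(-10188, Mul(-1, 12565)), 15096), Function('D')(19)), -1)) = Mul(Add(-56, -43664), Pow(Add(Add(Add(-10188, Mul(-1, 12565)), 15096), 111), -1)) = Mul(-43720, Pow(Add(Add(Add(-10188, -12565), 15096), 111), -1)) = Mul(-43720, Pow(Add(Add(-22753, 15096), 111), -1)) = Mul(-43720, Pow(Add(-7657, 111), -1)) = Mul(-43720, Pow(-7546, -1)) = Mul(-43720, Rational(-1, 7546)) = Rational(21860, 3773)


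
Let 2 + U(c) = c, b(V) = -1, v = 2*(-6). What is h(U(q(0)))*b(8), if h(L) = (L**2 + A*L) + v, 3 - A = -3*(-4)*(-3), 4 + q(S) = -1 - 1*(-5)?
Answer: 86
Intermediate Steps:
v = -12
q(S) = 0 (q(S) = -4 + (-1 - 1*(-5)) = -4 + (-1 + 5) = -4 + 4 = 0)
A = 39 (A = 3 - (-3*(-4))*(-3) = 3 - 12*(-3) = 3 - 1*(-36) = 3 + 36 = 39)
U(c) = -2 + c
h(L) = -12 + L**2 + 39*L (h(L) = (L**2 + 39*L) - 12 = -12 + L**2 + 39*L)
h(U(q(0)))*b(8) = (-12 + (-2 + 0)**2 + 39*(-2 + 0))*(-1) = (-12 + (-2)**2 + 39*(-2))*(-1) = (-12 + 4 - 78)*(-1) = -86*(-1) = 86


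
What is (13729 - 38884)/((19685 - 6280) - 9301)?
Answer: -2795/456 ≈ -6.1294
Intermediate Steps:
(13729 - 38884)/((19685 - 6280) - 9301) = -25155/(13405 - 9301) = -25155/4104 = -25155*1/4104 = -2795/456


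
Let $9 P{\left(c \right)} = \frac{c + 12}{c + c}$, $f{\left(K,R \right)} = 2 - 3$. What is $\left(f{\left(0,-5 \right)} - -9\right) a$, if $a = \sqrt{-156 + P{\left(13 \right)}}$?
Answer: $\frac{4 i \sqrt{948454}}{39} \approx 99.886 i$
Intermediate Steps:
$f{\left(K,R \right)} = -1$
$P{\left(c \right)} = \frac{12 + c}{18 c}$ ($P{\left(c \right)} = \frac{\left(c + 12\right) \frac{1}{c + c}}{9} = \frac{\left(12 + c\right) \frac{1}{2 c}}{9} = \frac{\frac{1}{2} \frac{1}{c} \left(12 + c\right)}{9} = \frac{12 + c}{18 c}$)
$a = \frac{i \sqrt{948454}}{78}$ ($a = \sqrt{-156 + \frac{12 + 13}{18 \cdot 13}} = \sqrt{-156 + \frac{1}{18} \cdot \frac{1}{13} \cdot 25} = \sqrt{-156 + \frac{25}{234}} = \sqrt{- \frac{36479}{234}} = \frac{i \sqrt{948454}}{78} \approx 12.486 i$)
$\left(f{\left(0,-5 \right)} - -9\right) a = \left(-1 - -9\right) \frac{i \sqrt{948454}}{78} = \left(-1 + 9\right) \frac{i \sqrt{948454}}{78} = 8 \frac{i \sqrt{948454}}{78} = \frac{4 i \sqrt{948454}}{39}$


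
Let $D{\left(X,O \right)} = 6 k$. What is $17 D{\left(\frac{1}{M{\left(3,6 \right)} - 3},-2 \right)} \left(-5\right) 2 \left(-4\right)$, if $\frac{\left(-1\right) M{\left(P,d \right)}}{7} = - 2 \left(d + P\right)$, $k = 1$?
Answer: $4080$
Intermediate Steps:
$M{\left(P,d \right)} = 14 P + 14 d$ ($M{\left(P,d \right)} = - 7 \left(- 2 \left(d + P\right)\right) = - 7 \left(- 2 \left(P + d\right)\right) = - 7 \left(- 2 P - 2 d\right) = 14 P + 14 d$)
$D{\left(X,O \right)} = 6$ ($D{\left(X,O \right)} = 6 \cdot 1 = 6$)
$17 D{\left(\frac{1}{M{\left(3,6 \right)} - 3},-2 \right)} \left(-5\right) 2 \left(-4\right) = 17 \cdot 6 \left(-5\right) 2 \left(-4\right) = 102 \left(\left(-10\right) \left(-4\right)\right) = 102 \cdot 40 = 4080$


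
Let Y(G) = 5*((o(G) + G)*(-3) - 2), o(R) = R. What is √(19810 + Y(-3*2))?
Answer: 6*√555 ≈ 141.35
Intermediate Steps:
Y(G) = -10 - 30*G (Y(G) = 5*((G + G)*(-3) - 2) = 5*((2*G)*(-3) - 2) = 5*(-6*G - 2) = 5*(-2 - 6*G) = -10 - 30*G)
√(19810 + Y(-3*2)) = √(19810 + (-10 - (-90)*2)) = √(19810 + (-10 - 30*(-6))) = √(19810 + (-10 + 180)) = √(19810 + 170) = √19980 = 6*√555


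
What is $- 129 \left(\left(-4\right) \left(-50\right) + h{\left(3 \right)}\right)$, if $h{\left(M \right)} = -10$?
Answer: $-24510$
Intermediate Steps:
$- 129 \left(\left(-4\right) \left(-50\right) + h{\left(3 \right)}\right) = - 129 \left(\left(-4\right) \left(-50\right) - 10\right) = - 129 \left(200 - 10\right) = \left(-129\right) 190 = -24510$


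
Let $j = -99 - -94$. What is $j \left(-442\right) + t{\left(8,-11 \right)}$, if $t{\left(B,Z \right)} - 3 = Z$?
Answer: $2202$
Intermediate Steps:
$j = -5$ ($j = -99 + 94 = -5$)
$t{\left(B,Z \right)} = 3 + Z$
$j \left(-442\right) + t{\left(8,-11 \right)} = \left(-5\right) \left(-442\right) + \left(3 - 11\right) = 2210 - 8 = 2202$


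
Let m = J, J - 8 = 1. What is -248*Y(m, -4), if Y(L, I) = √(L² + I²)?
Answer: -248*√97 ≈ -2442.5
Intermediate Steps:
J = 9 (J = 8 + 1 = 9)
m = 9
Y(L, I) = √(I² + L²)
-248*Y(m, -4) = -248*√((-4)² + 9²) = -248*√(16 + 81) = -248*√97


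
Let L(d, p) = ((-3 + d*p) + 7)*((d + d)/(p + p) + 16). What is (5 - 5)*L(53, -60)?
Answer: 0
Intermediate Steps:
L(d, p) = (4 + d*p)*(16 + d/p) (L(d, p) = (4 + d*p)*((2*d)/((2*p)) + 16) = (4 + d*p)*((2*d)*(1/(2*p)) + 16) = (4 + d*p)*(d/p + 16) = (4 + d*p)*(16 + d/p))
(5 - 5)*L(53, -60) = (5 - 5)*(64 + 53² + 4*53/(-60) + 16*53*(-60)) = 0*(64 + 2809 + 4*53*(-1/60) - 50880) = 0*(64 + 2809 - 53/15 - 50880) = 0*(-720158/15) = 0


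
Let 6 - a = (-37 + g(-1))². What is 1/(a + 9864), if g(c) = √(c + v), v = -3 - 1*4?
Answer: -I/(-8509*I + 148*√2) ≈ 0.00011745 - 2.8891e-6*I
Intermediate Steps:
v = -7 (v = -3 - 4 = -7)
g(c) = √(-7 + c) (g(c) = √(c - 7) = √(-7 + c))
a = 6 - (-37 + 2*I*√2)² (a = 6 - (-37 + √(-7 - 1))² = 6 - (-37 + √(-8))² = 6 - (-37 + 2*I*√2)² ≈ -1355.0 + 209.3*I)
1/(a + 9864) = 1/((-1355 + 148*I*√2) + 9864) = 1/(8509 + 148*I*√2)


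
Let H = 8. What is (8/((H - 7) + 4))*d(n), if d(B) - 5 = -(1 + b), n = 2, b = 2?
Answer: 16/5 ≈ 3.2000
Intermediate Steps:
d(B) = 2 (d(B) = 5 - (1 + 2) = 5 - 1*3 = 5 - 3 = 2)
(8/((H - 7) + 4))*d(n) = (8/((8 - 7) + 4))*2 = (8/(1 + 4))*2 = (8/5)*2 = 16/5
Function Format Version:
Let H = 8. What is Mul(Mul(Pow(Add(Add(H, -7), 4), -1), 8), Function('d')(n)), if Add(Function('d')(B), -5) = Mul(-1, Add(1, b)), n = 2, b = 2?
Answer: Rational(16, 5) ≈ 3.2000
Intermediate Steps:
Function('d')(B) = 2 (Function('d')(B) = Add(5, Mul(-1, Add(1, 2))) = Add(5, Mul(-1, 3)) = Add(5, -3) = 2)
Mul(Mul(Pow(Add(Add(H, -7), 4), -1), 8), Function('d')(n)) = Mul(Mul(Pow(Add(Add(8, -7), 4), -1), 8), 2) = Mul(Mul(Pow(Add(1, 4), -1), 8), 2) = Mul(Mul(Pow(5, -1), 8), 2) = Mul(Mul(Rational(1, 5), 8), 2) = Mul(Rational(8, 5), 2) = Rational(16, 5)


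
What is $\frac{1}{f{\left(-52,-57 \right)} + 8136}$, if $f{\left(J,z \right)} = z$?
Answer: $\frac{1}{8079} \approx 0.00012378$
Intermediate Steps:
$\frac{1}{f{\left(-52,-57 \right)} + 8136} = \frac{1}{-57 + 8136} = \frac{1}{8079}$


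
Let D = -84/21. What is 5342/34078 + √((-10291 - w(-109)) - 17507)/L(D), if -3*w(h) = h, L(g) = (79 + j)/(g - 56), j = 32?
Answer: 2671/17039 - 20*I*√250509/111 ≈ 0.15676 - 90.182*I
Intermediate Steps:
D = -4 (D = -84*1/21 = -4)
L(g) = 111/(-56 + g) (L(g) = (79 + 32)/(g - 56) = 111/(-56 + g))
w(h) = -h/3
5342/34078 + √((-10291 - w(-109)) - 17507)/L(D) = 5342/34078 + √((-10291 - (-1)*(-109)/3) - 17507)/((111/(-56 - 4))) = 5342*(1/34078) + √((-10291 - 1*109/3) - 17507)/((111/(-60))) = 2671/17039 + √((-10291 - 109/3) - 17507)/((111*(-1/60))) = 2671/17039 + √(-30982/3 - 17507)/(-37/20) = 2671/17039 + √(-83503/3)*(-20/37) = 2671/17039 + (I*√250509/3)*(-20/37) = 2671/17039 - 20*I*√250509/111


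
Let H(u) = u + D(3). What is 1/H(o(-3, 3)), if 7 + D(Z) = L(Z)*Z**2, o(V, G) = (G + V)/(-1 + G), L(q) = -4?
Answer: -1/43 ≈ -0.023256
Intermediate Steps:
o(V, G) = (G + V)/(-1 + G)
D(Z) = -7 - 4*Z**2
H(u) = -43 + u (H(u) = u + (-7 - 4*3**2) = u + (-7 - 4*9) = u + (-7 - 36) = u - 43 = -43 + u)
1/H(o(-3, 3)) = 1/(-43 + (3 - 3)/(-1 + 3)) = 1/(-43 + 0/2) = 1/(-43 + (1/2)*0) = 1/(-43 + 0) = 1/(-43) = -1/43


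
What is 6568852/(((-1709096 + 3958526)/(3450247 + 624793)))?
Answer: 2676833465408/224943 ≈ 1.1900e+7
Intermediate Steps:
6568852/(((-1709096 + 3958526)/(3450247 + 624793))) = 6568852/((2249430/4075040)) = 6568852/((2249430*(1/4075040))) = 6568852/(224943/407504) = 6568852*(407504/224943) = 2676833465408/224943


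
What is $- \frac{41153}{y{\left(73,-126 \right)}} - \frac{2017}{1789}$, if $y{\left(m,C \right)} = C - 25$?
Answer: $\frac{73318150}{270139} \approx 271.41$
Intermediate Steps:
$y{\left(m,C \right)} = -25 + C$ ($y{\left(m,C \right)} = C - 25 = -25 + C$)
$- \frac{41153}{y{\left(73,-126 \right)}} - \frac{2017}{1789} = - \frac{41153}{-25 - 126} - \frac{2017}{1789} = - \frac{41153}{-151} - \frac{2017}{1789} = \left(-41153\right) \left(- \frac{1}{151}\right) - \frac{2017}{1789} = \frac{41153}{151} - \frac{2017}{1789} = \frac{73318150}{270139}$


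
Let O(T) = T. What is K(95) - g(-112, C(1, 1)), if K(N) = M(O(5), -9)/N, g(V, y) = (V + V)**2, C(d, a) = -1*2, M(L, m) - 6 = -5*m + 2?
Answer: -4766667/95 ≈ -50175.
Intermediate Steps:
M(L, m) = 8 - 5*m (M(L, m) = 6 + (-5*m + 2) = 6 + (2 - 5*m) = 8 - 5*m)
C(d, a) = -2
g(V, y) = 4*V**2 (g(V, y) = (2*V)**2 = 4*V**2)
K(N) = 53/N (K(N) = (8 - 5*(-9))/N = (8 + 45)/N = 53/N)
K(95) - g(-112, C(1, 1)) = 53/95 - 4*(-112)**2 = 53*(1/95) - 4*12544 = 53/95 - 1*50176 = 53/95 - 50176 = -4766667/95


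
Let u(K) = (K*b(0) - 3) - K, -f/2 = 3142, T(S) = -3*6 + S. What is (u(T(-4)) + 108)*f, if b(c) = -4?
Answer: -1351060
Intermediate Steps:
T(S) = -18 + S
f = -6284 (f = -2*3142 = -6284)
u(K) = -3 - 5*K (u(K) = (K*(-4) - 3) - K = (-4*K - 3) - K = (-3 - 4*K) - K = -3 - 5*K)
(u(T(-4)) + 108)*f = ((-3 - 5*(-18 - 4)) + 108)*(-6284) = ((-3 - 5*(-22)) + 108)*(-6284) = ((-3 + 110) + 108)*(-6284) = (107 + 108)*(-6284) = 215*(-6284) = -1351060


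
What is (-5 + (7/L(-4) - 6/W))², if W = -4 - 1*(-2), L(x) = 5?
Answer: 9/25 ≈ 0.36000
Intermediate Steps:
W = -2 (W = -4 + 2 = -2)
(-5 + (7/L(-4) - 6/W))² = (-5 + (7/5 - 6/(-2)))² = (-5 + (7*(⅕) - 6*(-½)))² = (-5 + (7/5 + 3))² = (-5 + 22/5)² = (-⅗)² = 9/25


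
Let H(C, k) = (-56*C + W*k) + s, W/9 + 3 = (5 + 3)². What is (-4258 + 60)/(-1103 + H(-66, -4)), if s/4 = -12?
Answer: -4198/349 ≈ -12.029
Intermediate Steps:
s = -48 (s = 4*(-12) = -48)
W = 549 (W = -27 + 9*(5 + 3)² = -27 + 9*8² = -27 + 9*64 = -27 + 576 = 549)
H(C, k) = -48 - 56*C + 549*k (H(C, k) = (-56*C + 549*k) - 48 = -48 - 56*C + 549*k)
(-4258 + 60)/(-1103 + H(-66, -4)) = (-4258 + 60)/(-1103 + (-48 - 56*(-66) + 549*(-4))) = -4198/(-1103 + (-48 + 3696 - 2196)) = -4198/(-1103 + 1452) = -4198/349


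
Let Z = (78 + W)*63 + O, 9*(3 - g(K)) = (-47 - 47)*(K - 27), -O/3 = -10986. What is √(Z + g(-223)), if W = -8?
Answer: √312839/3 ≈ 186.44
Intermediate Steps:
O = 32958 (O = -3*(-10986) = 32958)
g(K) = -279 + 94*K/9 (g(K) = 3 - (-47 - 47)*(K - 27)/9 = 3 - (-94)*(-27 + K)/9 = 3 - (2538 - 94*K)/9 = 3 + (-282 + 94*K/9) = -279 + 94*K/9)
Z = 37368 (Z = (78 - 8)*63 + 32958 = 70*63 + 32958 = 4410 + 32958 = 37368)
√(Z + g(-223)) = √(37368 + (-279 + (94/9)*(-223))) = √(37368 + (-279 - 20962/9)) = √(37368 - 23473/9) = √(312839/9) = √312839/3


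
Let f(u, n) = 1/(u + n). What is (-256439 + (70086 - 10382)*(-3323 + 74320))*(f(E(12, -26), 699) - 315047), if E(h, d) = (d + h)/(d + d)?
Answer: -24277852304766984969/18181 ≈ -1.3353e+15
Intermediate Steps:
E(h, d) = (d + h)/(2*d) (E(h, d) = (d + h)/((2*d)) = (d + h)*(1/(2*d)) = (d + h)/(2*d))
f(u, n) = 1/(n + u)
(-256439 + (70086 - 10382)*(-3323 + 74320))*(f(E(12, -26), 699) - 315047) = (-256439 + (70086 - 10382)*(-3323 + 74320))*(1/(699 + (½)*(-26 + 12)/(-26)) - 315047) = (-256439 + 59704*70997)*(1/(699 + (½)*(-1/26)*(-14)) - 315047) = (-256439 + 4238804888)*(1/(699 + 7/26) - 315047) = 4238548449*(1/(18181/26) - 315047) = 4238548449*(26/18181 - 315047) = 4238548449*(-5727869481/18181) = -24277852304766984969/18181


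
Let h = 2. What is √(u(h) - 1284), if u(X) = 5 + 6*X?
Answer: I*√1267 ≈ 35.595*I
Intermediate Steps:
√(u(h) - 1284) = √((5 + 6*2) - 1284) = √((5 + 12) - 1284) = √(17 - 1284) = √(-1267) = I*√1267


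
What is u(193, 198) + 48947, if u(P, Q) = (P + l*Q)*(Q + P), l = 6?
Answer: 588918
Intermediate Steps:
u(P, Q) = (P + Q)*(P + 6*Q) (u(P, Q) = (P + 6*Q)*(Q + P) = (P + 6*Q)*(P + Q) = (P + Q)*(P + 6*Q))
u(193, 198) + 48947 = (193² + 6*198² + 7*193*198) + 48947 = (37249 + 6*39204 + 267498) + 48947 = (37249 + 235224 + 267498) + 48947 = 539971 + 48947 = 588918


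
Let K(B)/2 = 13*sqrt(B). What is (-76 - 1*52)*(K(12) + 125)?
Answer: -16000 - 6656*sqrt(3) ≈ -27529.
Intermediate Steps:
K(B) = 26*sqrt(B) (K(B) = 2*(13*sqrt(B)) = 26*sqrt(B))
(-76 - 1*52)*(K(12) + 125) = (-76 - 1*52)*(26*sqrt(12) + 125) = (-76 - 52)*(26*(2*sqrt(3)) + 125) = -128*(52*sqrt(3) + 125) = -128*(125 + 52*sqrt(3)) = -16000 - 6656*sqrt(3)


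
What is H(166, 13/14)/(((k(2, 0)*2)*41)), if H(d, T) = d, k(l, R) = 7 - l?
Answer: 83/205 ≈ 0.40488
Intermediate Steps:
H(166, 13/14)/(((k(2, 0)*2)*41)) = 166/((((7 - 1*2)*2)*41)) = 166/((((7 - 2)*2)*41)) = 166/(((5*2)*41)) = 166/((10*41)) = 166/410 = 166*(1/410) = 83/205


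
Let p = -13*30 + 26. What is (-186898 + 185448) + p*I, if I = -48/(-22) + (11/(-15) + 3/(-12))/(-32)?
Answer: -11908339/5280 ≈ -2255.4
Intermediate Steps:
p = -364 (p = -390 + 26 = -364)
I = 46729/21120 (I = -48*(-1/22) + (11*(-1/15) + 3*(-1/12))*(-1/32) = 24/11 + (-11/15 - ¼)*(-1/32) = 24/11 - 59/60*(-1/32) = 24/11 + 59/1920 = 46729/21120 ≈ 2.2125)
(-186898 + 185448) + p*I = (-186898 + 185448) - 364*46729/21120 = -1450 - 4252339/5280 = -11908339/5280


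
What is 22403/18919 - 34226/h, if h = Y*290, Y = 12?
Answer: -284779627/32919060 ≈ -8.6509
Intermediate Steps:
h = 3480 (h = 12*290 = 3480)
22403/18919 - 34226/h = 22403/18919 - 34226/3480 = 22403*(1/18919) - 34226*1/3480 = 22403/18919 - 17113/1740 = -284779627/32919060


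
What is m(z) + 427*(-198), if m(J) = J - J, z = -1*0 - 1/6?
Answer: -84546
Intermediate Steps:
z = -⅙ (z = 0 - 1*⅙ = 0 - ⅙ = -⅙ ≈ -0.16667)
m(J) = 0
m(z) + 427*(-198) = 0 + 427*(-198) = 0 - 84546 = -84546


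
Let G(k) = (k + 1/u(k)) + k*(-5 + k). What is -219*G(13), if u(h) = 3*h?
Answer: -333172/13 ≈ -25629.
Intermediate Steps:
G(k) = k + 1/(3*k) + k*(-5 + k) (G(k) = (k + 1/(3*k)) + k*(-5 + k) = k + 1/(3*k) + k*(-5 + k))
-219*G(13) = -219*(13² - 4*13 + (⅓)/13) = -219*(169 - 52 + (⅓)*(1/13)) = -219*(169 - 52 + 1/39) = -219*4564/39 = -333172/13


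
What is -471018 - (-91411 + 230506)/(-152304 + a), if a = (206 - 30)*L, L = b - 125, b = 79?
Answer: -15110229621/32080 ≈ -4.7102e+5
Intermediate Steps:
L = -46 (L = 79 - 125 = -46)
a = -8096 (a = (206 - 30)*(-46) = 176*(-46) = -8096)
-471018 - (-91411 + 230506)/(-152304 + a) = -471018 - (-91411 + 230506)/(-152304 - 8096) = -471018 - 139095/(-160400) = -471018 - 139095*(-1)/160400 = -471018 - 1*(-27819/32080) = -471018 + 27819/32080 = -15110229621/32080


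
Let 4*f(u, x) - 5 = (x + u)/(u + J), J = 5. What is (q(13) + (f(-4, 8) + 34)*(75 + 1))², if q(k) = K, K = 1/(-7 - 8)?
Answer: 1707672976/225 ≈ 7.5897e+6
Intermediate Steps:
f(u, x) = 5/4 + (u + x)/(4*(5 + u)) (f(u, x) = 5/4 + ((x + u)/(u + 5))/4 = 5/4 + ((u + x)/(5 + u))/4 = 5/4 + (u + x)/(4*(5 + u)))
K = -1/15 (K = 1/(-15) = -1/15 ≈ -0.066667)
q(k) = -1/15
(q(13) + (f(-4, 8) + 34)*(75 + 1))² = (-1/15 + ((25 + 8 + 6*(-4))/(4*(5 - 4)) + 34)*(75 + 1))² = (-1/15 + ((¼)*(25 + 8 - 24)/1 + 34)*76)² = (-1/15 + ((¼)*1*9 + 34)*76)² = (-1/15 + (9/4 + 34)*76)² = (-1/15 + (145/4)*76)² = (-1/15 + 2755)² = (41324/15)² = 1707672976/225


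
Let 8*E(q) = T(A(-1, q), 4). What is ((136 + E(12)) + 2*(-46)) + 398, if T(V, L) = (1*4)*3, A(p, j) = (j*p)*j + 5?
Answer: 887/2 ≈ 443.50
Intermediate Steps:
A(p, j) = 5 + p*j² (A(p, j) = p*j² + 5 = 5 + p*j²)
T(V, L) = 12 (T(V, L) = 4*3 = 12)
E(q) = 3/2 (E(q) = (⅛)*12 = 3/2)
((136 + E(12)) + 2*(-46)) + 398 = ((136 + 3/2) + 2*(-46)) + 398 = (275/2 - 92) + 398 = 91/2 + 398 = 887/2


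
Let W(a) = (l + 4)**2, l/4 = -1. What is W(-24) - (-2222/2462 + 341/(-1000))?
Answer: 1530771/1231000 ≈ 1.2435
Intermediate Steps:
l = -4 (l = 4*(-1) = -4)
W(a) = 0 (W(a) = (-4 + 4)**2 = 0**2 = 0)
W(-24) - (-2222/2462 + 341/(-1000)) = 0 - (-2222/2462 + 341/(-1000)) = 0 - (-2222*1/2462 + 341*(-1/1000)) = 0 - (-1111/1231 - 341/1000) = 0 - 1*(-1530771/1231000) = 0 + 1530771/1231000 = 1530771/1231000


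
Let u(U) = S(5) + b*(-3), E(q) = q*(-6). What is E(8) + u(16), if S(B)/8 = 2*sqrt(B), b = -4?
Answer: -36 + 16*sqrt(5) ≈ -0.22291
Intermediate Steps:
S(B) = 16*sqrt(B) (S(B) = 8*(2*sqrt(B)) = 16*sqrt(B))
E(q) = -6*q
u(U) = 12 + 16*sqrt(5) (u(U) = 16*sqrt(5) - 4*(-3) = 16*sqrt(5) + 12 = 12 + 16*sqrt(5))
E(8) + u(16) = -6*8 + (12 + 16*sqrt(5)) = -48 + (12 + 16*sqrt(5)) = -36 + 16*sqrt(5)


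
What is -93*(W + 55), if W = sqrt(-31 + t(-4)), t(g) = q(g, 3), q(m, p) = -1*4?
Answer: -5115 - 93*I*sqrt(35) ≈ -5115.0 - 550.2*I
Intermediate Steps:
q(m, p) = -4
t(g) = -4
W = I*sqrt(35) (W = sqrt(-31 - 4) = sqrt(-35) = I*sqrt(35) ≈ 5.9161*I)
-93*(W + 55) = -93*(I*sqrt(35) + 55) = -93*(55 + I*sqrt(35)) = -5115 - 93*I*sqrt(35)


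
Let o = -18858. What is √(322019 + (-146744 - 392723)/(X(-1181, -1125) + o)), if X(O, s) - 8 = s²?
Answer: √20022443436695718/249355 ≈ 567.47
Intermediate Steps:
X(O, s) = 8 + s²
√(322019 + (-146744 - 392723)/(X(-1181, -1125) + o)) = √(322019 + (-146744 - 392723)/((8 + (-1125)²) - 18858)) = √(322019 - 539467/((8 + 1265625) - 18858)) = √(322019 - 539467/(1265633 - 18858)) = √(322019 - 539467/1246775) = √(401484699258/1246775) = √20022443436695718/249355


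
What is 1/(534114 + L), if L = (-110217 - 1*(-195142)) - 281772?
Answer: 1/337267 ≈ 2.9650e-6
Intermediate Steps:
L = -196847 (L = (-110217 + 195142) - 281772 = 84925 - 281772 = -196847)
1/(534114 + L) = 1/(534114 - 196847) = 1/337267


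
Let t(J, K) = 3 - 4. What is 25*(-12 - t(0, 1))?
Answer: -275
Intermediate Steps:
t(J, K) = -1
25*(-12 - t(0, 1)) = 25*(-12 - 1*(-1)) = 25*(-12 + 1) = 25*(-11) = -275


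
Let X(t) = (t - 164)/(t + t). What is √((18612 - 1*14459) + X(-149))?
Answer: √368896286/298 ≈ 64.452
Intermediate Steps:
X(t) = (-164 + t)/(2*t) (X(t) = (-164 + t)/((2*t)) = (-164 + t)*(1/(2*t)) = (-164 + t)/(2*t))
√((18612 - 1*14459) + X(-149)) = √((18612 - 1*14459) + (½)*(-164 - 149)/(-149)) = √((18612 - 14459) + (½)*(-1/149)*(-313)) = √(4153 + 313/298) = √(1237907/298) = √368896286/298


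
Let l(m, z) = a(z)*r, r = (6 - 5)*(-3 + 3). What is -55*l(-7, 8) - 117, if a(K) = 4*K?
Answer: -117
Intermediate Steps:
r = 0 (r = 1*0 = 0)
l(m, z) = 0 (l(m, z) = (4*z)*0 = 0)
-55*l(-7, 8) - 117 = -55*0 - 117 = 0 - 117 = -117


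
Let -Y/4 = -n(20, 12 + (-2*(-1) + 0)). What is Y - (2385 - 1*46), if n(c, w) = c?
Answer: -2259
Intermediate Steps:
Y = 80 (Y = -(-4)*20 = -4*(-20) = 80)
Y - (2385 - 1*46) = 80 - (2385 - 1*46) = 80 - (2385 - 46) = 80 - 1*2339 = 80 - 2339 = -2259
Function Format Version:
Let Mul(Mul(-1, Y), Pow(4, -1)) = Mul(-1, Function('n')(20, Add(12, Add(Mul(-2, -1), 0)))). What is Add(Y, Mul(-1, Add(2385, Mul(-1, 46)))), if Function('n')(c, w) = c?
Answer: -2259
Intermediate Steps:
Y = 80 (Y = Mul(-4, Mul(-1, 20)) = Mul(-4, -20) = 80)
Add(Y, Mul(-1, Add(2385, Mul(-1, 46)))) = Add(80, Mul(-1, Add(2385, Mul(-1, 46)))) = Add(80, Mul(-1, Add(2385, -46))) = Add(80, Mul(-1, 2339)) = Add(80, -2339) = -2259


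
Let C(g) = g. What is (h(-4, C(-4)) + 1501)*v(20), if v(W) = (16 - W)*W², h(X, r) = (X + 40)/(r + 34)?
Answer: -2403520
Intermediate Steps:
h(X, r) = (40 + X)/(34 + r)
v(W) = W²*(16 - W)
(h(-4, C(-4)) + 1501)*v(20) = ((40 - 4)/(34 - 4) + 1501)*(20²*(16 - 1*20)) = (36/30 + 1501)*(400*(16 - 20)) = ((1/30)*36 + 1501)*(400*(-4)) = (6/5 + 1501)*(-1600) = (7511/5)*(-1600) = -2403520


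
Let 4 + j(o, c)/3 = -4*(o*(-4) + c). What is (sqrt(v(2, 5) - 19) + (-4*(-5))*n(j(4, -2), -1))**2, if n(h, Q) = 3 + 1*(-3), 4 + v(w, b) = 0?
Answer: -23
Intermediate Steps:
j(o, c) = -12 - 12*c + 48*o (j(o, c) = -12 + 3*(-4*(o*(-4) + c)) = -12 + 3*(-4*(-4*o + c)) = -12 + 3*(-4*(c - 4*o)) = -12 + 3*(-4*c + 16*o) = -12 + (-12*c + 48*o) = -12 - 12*c + 48*o)
v(w, b) = -4 (v(w, b) = -4 + 0 = -4)
n(h, Q) = 0 (n(h, Q) = 3 - 3 = 0)
(sqrt(v(2, 5) - 19) + (-4*(-5))*n(j(4, -2), -1))**2 = (sqrt(-4 - 19) - 4*(-5)*0)**2 = (sqrt(-23) + 20*0)**2 = (I*sqrt(23) + 0)**2 = (I*sqrt(23))**2 = -23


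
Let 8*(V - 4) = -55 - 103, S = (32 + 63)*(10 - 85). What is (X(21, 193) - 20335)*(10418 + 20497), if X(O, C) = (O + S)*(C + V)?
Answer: -39556329885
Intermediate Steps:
S = -7125 (S = 95*(-75) = -7125)
V = -63/4 (V = 4 + (-55 - 103)/8 = 4 + (1/8)*(-158) = 4 - 79/4 = -63/4 ≈ -15.750)
X(O, C) = (-7125 + O)*(-63/4 + C) (X(O, C) = (O - 7125)*(C - 63/4) = (-7125 + O)*(-63/4 + C))
(X(21, 193) - 20335)*(10418 + 20497) = ((448875/4 - 7125*193 - 63/4*21 + 193*21) - 20335)*(10418 + 20497) = ((448875/4 - 1375125 - 1323/4 + 4053) - 20335)*30915 = (-1259184 - 20335)*30915 = -1279519*30915 = -39556329885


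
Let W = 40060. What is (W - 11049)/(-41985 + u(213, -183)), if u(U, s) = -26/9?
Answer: -261099/377891 ≈ -0.69094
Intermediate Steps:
u(U, s) = -26/9 (u(U, s) = -26*⅑ = -26/9)
(W - 11049)/(-41985 + u(213, -183)) = (40060 - 11049)/(-41985 - 26/9) = 29011/(-377891/9) = 29011*(-9/377891) = -261099/377891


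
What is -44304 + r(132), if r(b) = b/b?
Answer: -44303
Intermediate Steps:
r(b) = 1
-44304 + r(132) = -44304 + 1 = -44303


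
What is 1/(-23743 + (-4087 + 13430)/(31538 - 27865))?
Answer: -3673/87198696 ≈ -4.2122e-5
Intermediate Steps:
1/(-23743 + (-4087 + 13430)/(31538 - 27865)) = 1/(-23743 + 9343/3673) = 1/(-87198696/3673) = -3673/87198696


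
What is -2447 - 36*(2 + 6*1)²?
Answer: -4751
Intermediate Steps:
-2447 - 36*(2 + 6*1)² = -2447 - 36*(2 + 6)² = -2447 - 36*8² = -2447 - 36*64 = -2447 - 1*2304 = -2447 - 2304 = -4751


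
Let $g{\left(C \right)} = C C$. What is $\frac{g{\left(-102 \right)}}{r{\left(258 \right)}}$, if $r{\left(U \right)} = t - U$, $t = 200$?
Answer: $- \frac{5202}{29} \approx -179.38$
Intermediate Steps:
$g{\left(C \right)} = C^{2}$
$r{\left(U \right)} = 200 - U$
$\frac{g{\left(-102 \right)}}{r{\left(258 \right)}} = \frac{\left(-102\right)^{2}}{200 - 258} = \frac{10404}{200 - 258} = \frac{10404}{-58} = 10404 \left(- \frac{1}{58}\right) = - \frac{5202}{29}$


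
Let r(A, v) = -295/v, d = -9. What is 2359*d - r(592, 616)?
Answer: -13078001/616 ≈ -21231.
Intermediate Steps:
2359*d - r(592, 616) = 2359*(-9) - (-295)/616 = -21231 - (-295)/616 = -21231 - 1*(-295/616) = -21231 + 295/616 = -13078001/616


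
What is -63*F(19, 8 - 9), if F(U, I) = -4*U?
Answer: 4788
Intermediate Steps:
-63*F(19, 8 - 9) = -(-252)*19 = -63*(-76) = 4788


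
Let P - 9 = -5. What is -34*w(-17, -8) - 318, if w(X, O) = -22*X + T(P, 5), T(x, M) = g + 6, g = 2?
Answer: -13306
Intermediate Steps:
P = 4 (P = 9 - 5 = 4)
T(x, M) = 8 (T(x, M) = 2 + 6 = 8)
w(X, O) = 8 - 22*X (w(X, O) = -22*X + 8 = 8 - 22*X)
-34*w(-17, -8) - 318 = -34*(8 - 22*(-17)) - 318 = -34*(8 + 374) - 318 = -34*382 - 318 = -12988 - 318 = -13306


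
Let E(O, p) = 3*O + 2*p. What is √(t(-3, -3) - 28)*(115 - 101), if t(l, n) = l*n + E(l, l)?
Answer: 14*I*√34 ≈ 81.633*I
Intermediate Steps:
E(O, p) = 2*p + 3*O
t(l, n) = 5*l + l*n (t(l, n) = l*n + (2*l + 3*l) = l*n + 5*l = 5*l + l*n)
√(t(-3, -3) - 28)*(115 - 101) = √(-3*(5 - 3) - 28)*(115 - 101) = √(-3*2 - 28)*14 = √(-6 - 28)*14 = √(-34)*14 = (I*√34)*14 = 14*I*√34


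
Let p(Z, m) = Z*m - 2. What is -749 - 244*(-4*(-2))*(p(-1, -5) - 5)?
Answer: 3155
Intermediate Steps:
p(Z, m) = -2 + Z*m
-749 - 244*(-4*(-2))*(p(-1, -5) - 5) = -749 - 244*(-4*(-2))*((-2 - 1*(-5)) - 5) = -749 - 1952*((-2 + 5) - 5) = -749 - 1952*(3 - 5) = -749 - 1952*(-2) = -749 - 244*(-16) = -749 + 3904 = 3155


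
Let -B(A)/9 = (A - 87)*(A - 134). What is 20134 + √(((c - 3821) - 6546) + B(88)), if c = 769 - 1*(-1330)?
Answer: 20134 + I*√7854 ≈ 20134.0 + 88.623*I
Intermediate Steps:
c = 2099 (c = 769 + 1330 = 2099)
B(A) = -9*(-134 + A)*(-87 + A) (B(A) = -9*(A - 87)*(A - 134) = -9*(-87 + A)*(-134 + A) = -9*(-134 + A)*(-87 + A))
20134 + √(((c - 3821) - 6546) + B(88)) = 20134 + √(((2099 - 3821) - 6546) + (-104922 - 9*88² + 1989*88)) = 20134 + √((-1722 - 6546) + (-104922 - 9*7744 + 175032)) = 20134 + √(-8268 + (-104922 - 69696 + 175032)) = 20134 + √(-8268 + 414) = 20134 + √(-7854) = 20134 + I*√7854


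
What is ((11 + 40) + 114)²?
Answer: 27225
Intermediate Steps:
((11 + 40) + 114)² = (51 + 114)² = 165² = 27225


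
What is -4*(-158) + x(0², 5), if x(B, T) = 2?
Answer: 634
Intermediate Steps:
-4*(-158) + x(0², 5) = -4*(-158) + 2 = 632 + 2 = 634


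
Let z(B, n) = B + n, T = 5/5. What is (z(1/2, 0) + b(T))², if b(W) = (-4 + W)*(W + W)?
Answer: 121/4 ≈ 30.250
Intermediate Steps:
T = 1 (T = 5*(⅕) = 1)
b(W) = 2*W*(-4 + W) (b(W) = (-4 + W)*(2*W) = 2*W*(-4 + W))
(z(1/2, 0) + b(T))² = ((1/2 + 0) + 2*1*(-4 + 1))² = ((½ + 0) + 2*1*(-3))² = (½ - 6)² = (-11/2)² = 121/4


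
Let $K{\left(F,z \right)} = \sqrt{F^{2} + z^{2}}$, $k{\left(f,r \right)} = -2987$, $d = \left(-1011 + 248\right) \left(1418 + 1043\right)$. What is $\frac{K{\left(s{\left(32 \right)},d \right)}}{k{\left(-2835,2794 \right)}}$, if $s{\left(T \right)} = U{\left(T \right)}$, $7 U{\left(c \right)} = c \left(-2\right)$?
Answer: $- \frac{\sqrt{172770019932497}}{20909} \approx -628.64$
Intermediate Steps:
$U{\left(c \right)} = - \frac{2 c}{7}$ ($U{\left(c \right)} = \frac{c \left(-2\right)}{7} = \frac{\left(-2\right) c}{7} = - \frac{2 c}{7}$)
$s{\left(T \right)} = - \frac{2 T}{7}$
$d = -1877743$ ($d = \left(-763\right) 2461 = -1877743$)
$\frac{K{\left(s{\left(32 \right)},d \right)}}{k{\left(-2835,2794 \right)}} = \frac{\sqrt{\left(\left(- \frac{2}{7}\right) 32\right)^{2} + \left(-1877743\right)^{2}}}{-2987} = \sqrt{\left(- \frac{64}{7}\right)^{2} + 3525918774049} \left(- \frac{1}{2987}\right) = \sqrt{\frac{4096}{49} + 3525918774049} \left(- \frac{1}{2987}\right) = \sqrt{\frac{172770019932497}{49}} \left(- \frac{1}{2987}\right) = \frac{\sqrt{172770019932497}}{7} \left(- \frac{1}{2987}\right) = - \frac{\sqrt{172770019932497}}{20909}$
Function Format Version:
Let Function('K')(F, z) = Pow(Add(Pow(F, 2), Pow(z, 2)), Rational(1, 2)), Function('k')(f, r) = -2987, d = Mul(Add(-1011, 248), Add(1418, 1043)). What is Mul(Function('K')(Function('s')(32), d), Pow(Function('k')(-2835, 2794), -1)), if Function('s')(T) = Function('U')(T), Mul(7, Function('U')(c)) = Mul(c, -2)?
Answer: Mul(Rational(-1, 20909), Pow(172770019932497, Rational(1, 2))) ≈ -628.64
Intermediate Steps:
Function('U')(c) = Mul(Rational(-2, 7), c) (Function('U')(c) = Mul(Rational(1, 7), Mul(c, -2)) = Mul(Rational(1, 7), Mul(-2, c)) = Mul(Rational(-2, 7), c))
Function('s')(T) = Mul(Rational(-2, 7), T)
d = -1877743 (d = Mul(-763, 2461) = -1877743)
Mul(Function('K')(Function('s')(32), d), Pow(Function('k')(-2835, 2794), -1)) = Mul(Pow(Add(Pow(Mul(Rational(-2, 7), 32), 2), Pow(-1877743, 2)), Rational(1, 2)), Pow(-2987, -1)) = Mul(Pow(Add(Pow(Rational(-64, 7), 2), 3525918774049), Rational(1, 2)), Rational(-1, 2987)) = Mul(Pow(Add(Rational(4096, 49), 3525918774049), Rational(1, 2)), Rational(-1, 2987)) = Mul(Pow(Rational(172770019932497, 49), Rational(1, 2)), Rational(-1, 2987)) = Mul(Mul(Rational(1, 7), Pow(172770019932497, Rational(1, 2))), Rational(-1, 2987)) = Mul(Rational(-1, 20909), Pow(172770019932497, Rational(1, 2)))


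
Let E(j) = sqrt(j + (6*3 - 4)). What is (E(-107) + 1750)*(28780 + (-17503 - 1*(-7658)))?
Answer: 33136250 + 18935*I*sqrt(93) ≈ 3.3136e+7 + 1.826e+5*I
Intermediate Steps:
E(j) = sqrt(14 + j) (E(j) = sqrt(j + (18 - 4)) = sqrt(j + 14) = sqrt(14 + j))
(E(-107) + 1750)*(28780 + (-17503 - 1*(-7658))) = (sqrt(14 - 107) + 1750)*(28780 + (-17503 - 1*(-7658))) = (sqrt(-93) + 1750)*(28780 + (-17503 + 7658)) = (I*sqrt(93) + 1750)*(28780 - 9845) = (1750 + I*sqrt(93))*18935 = 33136250 + 18935*I*sqrt(93)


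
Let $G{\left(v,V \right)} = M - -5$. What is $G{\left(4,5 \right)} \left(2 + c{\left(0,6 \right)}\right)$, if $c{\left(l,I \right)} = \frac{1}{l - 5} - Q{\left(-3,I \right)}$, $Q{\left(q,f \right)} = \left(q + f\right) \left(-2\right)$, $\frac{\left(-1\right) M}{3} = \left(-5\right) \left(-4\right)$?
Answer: $-429$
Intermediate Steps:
$M = -60$ ($M = - 3 \left(\left(-5\right) \left(-4\right)\right) = \left(-3\right) 20 = -60$)
$Q{\left(q,f \right)} = - 2 f - 2 q$ ($Q{\left(q,f \right)} = \left(f + q\right) \left(-2\right) = - 2 f - 2 q$)
$G{\left(v,V \right)} = -55$ ($G{\left(v,V \right)} = -60 - -5 = -60 + 5 = -55$)
$c{\left(l,I \right)} = -6 + \frac{1}{-5 + l} + 2 I$ ($c{\left(l,I \right)} = \frac{1}{l - 5} - \left(- 2 I - -6\right) = \frac{1}{-5 + l} - \left(- 2 I + 6\right) = \frac{1}{-5 + l} - \left(6 - 2 I\right) = \frac{1}{-5 + l} + \left(-6 + 2 I\right) = -6 + \frac{1}{-5 + l} + 2 I$)
$G{\left(4,5 \right)} \left(2 + c{\left(0,6 \right)}\right) = - 55 \left(2 + \frac{31 - 60 + 2 \cdot 0 \left(-3 + 6\right)}{-5 + 0}\right) = - 55 \left(2 + \frac{31 - 60 + 2 \cdot 0 \cdot 3}{-5}\right) = - 55 \left(2 - \frac{31 - 60 + 0}{5}\right) = - 55 \left(2 - - \frac{29}{5}\right) = - 55 \left(2 + \frac{29}{5}\right) = \left(-55\right) \frac{39}{5} = -429$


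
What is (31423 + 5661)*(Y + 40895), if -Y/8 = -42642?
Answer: 14167237604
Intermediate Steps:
Y = 341136 (Y = -8*(-42642) = 341136)
(31423 + 5661)*(Y + 40895) = (31423 + 5661)*(341136 + 40895) = 37084*382031 = 14167237604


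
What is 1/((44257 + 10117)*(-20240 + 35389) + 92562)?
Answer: 1/823804288 ≈ 1.2139e-9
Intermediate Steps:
1/((44257 + 10117)*(-20240 + 35389) + 92562) = 1/(54374*15149 + 92562) = 1/(823711726 + 92562) = 1/823804288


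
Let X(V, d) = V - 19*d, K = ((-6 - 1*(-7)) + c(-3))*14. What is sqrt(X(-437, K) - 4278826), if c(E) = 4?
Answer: I*sqrt(4280593) ≈ 2069.0*I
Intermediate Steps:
K = 70 (K = ((-6 - 1*(-7)) + 4)*14 = ((-6 + 7) + 4)*14 = (1 + 4)*14 = 5*14 = 70)
sqrt(X(-437, K) - 4278826) = sqrt((-437 - 19*70) - 4278826) = sqrt((-437 - 1330) - 4278826) = sqrt(-1767 - 4278826) = sqrt(-4280593) = I*sqrt(4280593)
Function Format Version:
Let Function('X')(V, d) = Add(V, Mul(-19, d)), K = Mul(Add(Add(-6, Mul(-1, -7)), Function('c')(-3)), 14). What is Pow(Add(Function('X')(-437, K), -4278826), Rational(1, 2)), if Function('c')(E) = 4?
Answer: Mul(I, Pow(4280593, Rational(1, 2))) ≈ Mul(2069.0, I)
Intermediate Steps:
K = 70 (K = Mul(Add(Add(-6, Mul(-1, -7)), 4), 14) = Mul(Add(Add(-6, 7), 4), 14) = Mul(Add(1, 4), 14) = Mul(5, 14) = 70)
Pow(Add(Function('X')(-437, K), -4278826), Rational(1, 2)) = Pow(Add(Add(-437, Mul(-19, 70)), -4278826), Rational(1, 2)) = Pow(Add(Add(-437, -1330), -4278826), Rational(1, 2)) = Pow(Add(-1767, -4278826), Rational(1, 2)) = Pow(-4280593, Rational(1, 2)) = Mul(I, Pow(4280593, Rational(1, 2)))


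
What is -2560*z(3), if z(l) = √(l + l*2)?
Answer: -7680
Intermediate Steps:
z(l) = √3*√l (z(l) = √(l + 2*l) = √(3*l) = √3*√l)
-2560*z(3) = -2560*√3*√3 = -2560*3 = -7680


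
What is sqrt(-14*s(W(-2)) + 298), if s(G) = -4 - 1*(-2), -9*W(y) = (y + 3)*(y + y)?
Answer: sqrt(326) ≈ 18.055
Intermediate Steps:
W(y) = -2*y*(3 + y)/9 (W(y) = -(y + 3)*(y + y)/9 = -(3 + y)*2*y/9 = -2*y*(3 + y)/9)
s(G) = -2 (s(G) = -4 + 2 = -2)
sqrt(-14*s(W(-2)) + 298) = sqrt(-14*(-2) + 298) = sqrt(28 + 298) = sqrt(326)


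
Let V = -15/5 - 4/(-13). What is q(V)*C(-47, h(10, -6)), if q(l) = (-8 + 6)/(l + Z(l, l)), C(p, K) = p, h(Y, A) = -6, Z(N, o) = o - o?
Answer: -1222/35 ≈ -34.914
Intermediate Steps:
Z(N, o) = 0
V = -35/13 (V = -15*1/5 - 4*(-1/13) = -3 + 4/13 = -35/13 ≈ -2.6923)
q(l) = -2/l (q(l) = (-8 + 6)/(l + 0) = -2/l)
q(V)*C(-47, h(10, -6)) = -2/(-35/13)*(-47) = -2*(-13/35)*(-47) = (26/35)*(-47) = -1222/35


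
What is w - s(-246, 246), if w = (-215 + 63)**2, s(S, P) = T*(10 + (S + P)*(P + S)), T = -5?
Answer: 23154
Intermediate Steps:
s(S, P) = -50 - 5*(P + S)**2 (s(S, P) = -5*(10 + (S + P)*(P + S)) = -5*(10 + (P + S)*(P + S)) = -5*(10 + (P + S)**2) = -50 - 5*(P + S)**2)
w = 23104 (w = (-152)**2 = 23104)
w - s(-246, 246) = 23104 - (-50 - 5*(246 - 246)**2) = 23104 - (-50 - 5*0**2) = 23104 - (-50 - 5*0) = 23104 - (-50 + 0) = 23104 - 1*(-50) = 23104 + 50 = 23154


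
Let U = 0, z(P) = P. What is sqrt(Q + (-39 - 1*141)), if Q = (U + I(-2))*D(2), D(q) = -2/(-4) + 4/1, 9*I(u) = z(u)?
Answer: I*sqrt(181) ≈ 13.454*I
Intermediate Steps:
I(u) = u/9
D(q) = 9/2 (D(q) = -2*(-1/4) + 4*1 = 1/2 + 4 = 9/2)
Q = -1 (Q = (0 + (1/9)*(-2))*(9/2) = (0 - 2/9)*(9/2) = -2/9*9/2 = -1)
sqrt(Q + (-39 - 1*141)) = sqrt(-1 + (-39 - 1*141)) = sqrt(-1 + (-39 - 141)) = sqrt(-1 - 180) = sqrt(-181) = I*sqrt(181)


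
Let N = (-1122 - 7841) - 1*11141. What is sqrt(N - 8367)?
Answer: I*sqrt(28471) ≈ 168.73*I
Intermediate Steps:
N = -20104 (N = -8963 - 11141 = -20104)
sqrt(N - 8367) = sqrt(-20104 - 8367) = sqrt(-28471) = I*sqrt(28471)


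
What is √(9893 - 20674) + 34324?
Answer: 34324 + I*√10781 ≈ 34324.0 + 103.83*I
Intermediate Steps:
√(9893 - 20674) + 34324 = √(-10781) + 34324 = I*√10781 + 34324 = 34324 + I*√10781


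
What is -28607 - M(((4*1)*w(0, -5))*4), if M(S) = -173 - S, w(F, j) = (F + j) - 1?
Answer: -28530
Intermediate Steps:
w(F, j) = -1 + F + j
-28607 - M(((4*1)*w(0, -5))*4) = -28607 - (-173 - (4*1)*(-1 + 0 - 5)*4) = -28607 - (-173 - 4*(-6)*4) = -28607 - (-173 - (-24)*4) = -28607 - (-173 - 1*(-96)) = -28607 - (-173 + 96) = -28607 - 1*(-77) = -28607 + 77 = -28530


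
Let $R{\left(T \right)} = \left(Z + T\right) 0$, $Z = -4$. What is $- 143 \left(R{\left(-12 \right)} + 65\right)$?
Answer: $-9295$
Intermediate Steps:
$R{\left(T \right)} = 0$ ($R{\left(T \right)} = \left(-4 + T\right) 0 = 0$)
$- 143 \left(R{\left(-12 \right)} + 65\right) = - 143 \left(0 + 65\right) = \left(-143\right) 65 = -9295$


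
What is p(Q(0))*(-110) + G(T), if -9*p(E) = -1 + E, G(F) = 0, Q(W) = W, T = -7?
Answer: -110/9 ≈ -12.222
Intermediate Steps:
p(E) = 1/9 - E/9 (p(E) = -(-1 + E)/9 = 1/9 - E/9)
p(Q(0))*(-110) + G(T) = (1/9 - 1/9*0)*(-110) + 0 = (1/9 + 0)*(-110) + 0 = (1/9)*(-110) + 0 = -110/9 + 0 = -110/9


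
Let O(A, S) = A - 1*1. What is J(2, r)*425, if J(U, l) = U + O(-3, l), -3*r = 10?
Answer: -850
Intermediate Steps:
r = -10/3 (r = -⅓*10 = -10/3 ≈ -3.3333)
O(A, S) = -1 + A (O(A, S) = A - 1 = -1 + A)
J(U, l) = -4 + U (J(U, l) = U + (-1 - 3) = U - 4 = -4 + U)
J(2, r)*425 = (-4 + 2)*425 = -2*425 = -850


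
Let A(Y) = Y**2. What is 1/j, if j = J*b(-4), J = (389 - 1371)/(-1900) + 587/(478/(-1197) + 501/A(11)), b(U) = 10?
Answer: 51476605/81034405819 ≈ 0.00063524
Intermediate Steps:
J = 81034405819/514766050 (J = (389 - 1371)/(-1900) + 587/(478/(-1197) + 501/(11**2)) = -982*(-1/1900) + 587/(478*(-1/1197) + 501/121) = 491/950 + 587/(-478/1197 + 501*(1/121)) = 491/950 + 587/(-478/1197 + 501/121) = 491/950 + 587/(541859/144837) = 491/950 + 587*(144837/541859) = 491/950 + 85019319/541859 = 81034405819/514766050 ≈ 157.42)
j = 81034405819/51476605 (j = (81034405819/514766050)*10 = 81034405819/51476605 ≈ 1574.2)
1/j = 1/(81034405819/51476605) = 51476605/81034405819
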